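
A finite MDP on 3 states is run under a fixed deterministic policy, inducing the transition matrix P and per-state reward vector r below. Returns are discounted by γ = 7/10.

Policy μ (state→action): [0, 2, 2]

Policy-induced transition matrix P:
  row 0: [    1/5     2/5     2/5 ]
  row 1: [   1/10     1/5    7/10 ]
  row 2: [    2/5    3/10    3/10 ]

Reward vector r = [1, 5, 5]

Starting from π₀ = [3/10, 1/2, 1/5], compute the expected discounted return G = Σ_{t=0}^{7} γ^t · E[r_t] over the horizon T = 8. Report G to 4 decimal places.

G = 12.4457

t=0: π = [0.3000, 0.5000, 0.2000], E[r] = 3.8000, γ^t·E[r] = 3.800000, running G = 3.800000
t=1: π = [0.1900, 0.2800, 0.5300], E[r] = 4.2400, γ^t·E[r] = 2.968000, running G = 6.768000
t=2: π = [0.2780, 0.2910, 0.4310], E[r] = 3.8880, γ^t·E[r] = 1.905120, running G = 8.673120
t=3: π = [0.2571, 0.2987, 0.4442], E[r] = 3.9716, γ^t·E[r] = 1.362259, running G = 10.035379
t=4: π = [0.2590, 0.2958, 0.4452], E[r] = 3.9641, γ^t·E[r] = 0.951785, running G = 10.987164
t=5: π = [0.2595, 0.2963, 0.4442], E[r] = 3.9622, γ^t·E[r] = 0.665924, running G = 11.653088
t=6: π = [0.2592, 0.2963, 0.4445], E[r] = 3.9631, γ^t·E[r] = 0.466259, running G = 12.119348
t=7: π = [0.2593, 0.2963, 0.4444], E[r] = 3.9629, γ^t·E[r] = 0.326366, running G = 12.445713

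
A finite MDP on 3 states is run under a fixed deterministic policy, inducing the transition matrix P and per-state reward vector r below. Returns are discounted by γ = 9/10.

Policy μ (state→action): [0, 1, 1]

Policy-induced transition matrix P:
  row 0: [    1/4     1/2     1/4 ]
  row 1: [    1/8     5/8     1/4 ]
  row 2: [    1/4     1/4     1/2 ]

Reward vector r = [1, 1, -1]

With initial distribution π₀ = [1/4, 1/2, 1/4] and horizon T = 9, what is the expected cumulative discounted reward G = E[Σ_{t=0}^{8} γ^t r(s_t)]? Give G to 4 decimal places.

G = 2.2570

t=0: π = [0.2500, 0.5000, 0.2500], E[r] = 0.5000, γ^t·E[r] = 0.500000, running G = 0.500000
t=1: π = [0.1875, 0.5000, 0.3125], E[r] = 0.3750, γ^t·E[r] = 0.337500, running G = 0.837500
t=2: π = [0.1875, 0.4844, 0.3281], E[r] = 0.3438, γ^t·E[r] = 0.278438, running G = 1.115938
t=3: π = [0.1895, 0.4785, 0.3320], E[r] = 0.3359, γ^t·E[r] = 0.244898, running G = 1.360836
t=4: π = [0.1902, 0.4768, 0.3330], E[r] = 0.3340, γ^t·E[r] = 0.219127, running G = 1.579963
t=5: π = [0.1904, 0.4763, 0.3333], E[r] = 0.3335, γ^t·E[r] = 0.196926, running G = 1.776889
t=6: π = [0.1905, 0.4762, 0.3333], E[r] = 0.3334, γ^t·E[r] = 0.177169, running G = 1.954058
t=7: π = [0.1905, 0.4762, 0.3333], E[r] = 0.3333, γ^t·E[r] = 0.159437, running G = 2.113495
t=8: π = [0.1905, 0.4762, 0.3333], E[r] = 0.3333, γ^t·E[r] = 0.143490, running G = 2.256985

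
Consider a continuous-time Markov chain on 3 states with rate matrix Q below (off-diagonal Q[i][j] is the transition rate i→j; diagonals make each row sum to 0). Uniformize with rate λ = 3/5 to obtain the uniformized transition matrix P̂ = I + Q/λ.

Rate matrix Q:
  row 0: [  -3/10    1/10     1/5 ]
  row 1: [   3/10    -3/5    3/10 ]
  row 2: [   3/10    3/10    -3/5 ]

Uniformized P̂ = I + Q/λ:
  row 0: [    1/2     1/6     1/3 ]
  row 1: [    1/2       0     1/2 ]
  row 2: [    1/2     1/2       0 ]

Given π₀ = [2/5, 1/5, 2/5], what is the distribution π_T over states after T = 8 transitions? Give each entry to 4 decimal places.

t=0: π = [0.4000, 0.2000, 0.4000]
t=1: π = [0.5000, 0.2667, 0.2333]
t=2: π = [0.5000, 0.2000, 0.3000]
t=3: π = [0.5000, 0.2333, 0.2667]
t=4: π = [0.5000, 0.2167, 0.2833]
t=5: π = [0.5000, 0.2250, 0.2750]
t=6: π = [0.5000, 0.2208, 0.2792]
t=7: π = [0.5000, 0.2229, 0.2771]
t=8: π = [0.5000, 0.2219, 0.2781]

π = [0.5000, 0.2219, 0.2781]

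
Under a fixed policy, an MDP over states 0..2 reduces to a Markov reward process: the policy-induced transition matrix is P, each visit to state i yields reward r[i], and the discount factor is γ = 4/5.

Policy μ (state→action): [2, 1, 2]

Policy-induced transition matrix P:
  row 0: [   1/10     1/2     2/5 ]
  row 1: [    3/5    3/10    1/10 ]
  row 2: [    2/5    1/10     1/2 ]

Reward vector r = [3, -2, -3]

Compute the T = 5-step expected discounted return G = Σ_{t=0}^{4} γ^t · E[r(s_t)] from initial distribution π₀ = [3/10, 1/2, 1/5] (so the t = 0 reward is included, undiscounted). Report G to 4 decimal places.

G = -1.7819

t=0: π = [0.3000, 0.5000, 0.2000], E[r] = -0.7000, γ^t·E[r] = -0.700000, running G = -0.700000
t=1: π = [0.4100, 0.3200, 0.2700], E[r] = -0.2200, γ^t·E[r] = -0.176000, running G = -0.876000
t=2: π = [0.3410, 0.3280, 0.3310], E[r] = -0.6260, γ^t·E[r] = -0.400640, running G = -1.276640
t=3: π = [0.3633, 0.3020, 0.3347], E[r] = -0.5182, γ^t·E[r] = -0.265318, running G = -1.541958
t=4: π = [0.3514, 0.3057, 0.3429], E[r] = -0.5858, γ^t·E[r] = -0.239952, running G = -1.781910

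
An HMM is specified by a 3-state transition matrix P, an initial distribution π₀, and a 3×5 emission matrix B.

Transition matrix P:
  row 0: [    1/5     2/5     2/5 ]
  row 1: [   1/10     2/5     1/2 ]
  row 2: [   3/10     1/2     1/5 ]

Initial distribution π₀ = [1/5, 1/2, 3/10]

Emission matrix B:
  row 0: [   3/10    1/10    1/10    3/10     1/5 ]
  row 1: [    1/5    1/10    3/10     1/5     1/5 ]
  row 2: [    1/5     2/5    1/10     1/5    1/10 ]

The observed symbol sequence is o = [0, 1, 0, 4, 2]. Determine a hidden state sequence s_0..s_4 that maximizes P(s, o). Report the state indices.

t=0: δ = [6.000e-02, 1.000e-01, 6.000e-02]  (obs o_0=0)
t=1: δ = [1.800e-03, 4.000e-03, 2.000e-02]  ψ = [2, 1, 1]  (obs o_1=1)
t=2: δ = [1.800e-03, 2.000e-03, 8.000e-04]  ψ = [2, 2, 2]  (obs o_2=0)
t=3: δ = [7.200e-05, 1.600e-04, 1.000e-04]  ψ = [0, 1, 1]  (obs o_3=4)
t=4: δ = [3.000e-06, 1.920e-05, 8.000e-06]  ψ = [2, 1, 1]  (obs o_4=2)
backtrack: best end state = 1; path = [1, 2, 1, 1, 1]

path = [1, 2, 1, 1, 1]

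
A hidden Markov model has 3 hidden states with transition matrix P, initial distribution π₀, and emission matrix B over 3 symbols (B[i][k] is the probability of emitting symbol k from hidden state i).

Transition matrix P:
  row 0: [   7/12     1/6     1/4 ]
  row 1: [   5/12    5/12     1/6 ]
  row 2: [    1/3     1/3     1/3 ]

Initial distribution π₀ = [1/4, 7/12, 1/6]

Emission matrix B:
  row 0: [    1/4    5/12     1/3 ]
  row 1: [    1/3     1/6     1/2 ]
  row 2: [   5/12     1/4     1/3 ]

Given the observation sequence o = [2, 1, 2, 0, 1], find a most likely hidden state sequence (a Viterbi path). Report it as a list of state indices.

t=0: δ = [8.333e-02, 2.917e-01, 5.556e-02]  (obs o_0=2)
t=1: δ = [5.064e-02, 2.025e-02, 1.215e-02]  ψ = [1, 1, 1]  (obs o_1=1)
t=2: δ = [9.846e-03, 4.220e-03, 4.220e-03]  ψ = [0, 0, 0]  (obs o_2=2)
t=3: δ = [1.436e-03, 5.861e-04, 1.026e-03]  ψ = [0, 1, 0]  (obs o_3=0)
t=4: δ = [3.490e-04, 5.698e-05, 8.974e-05]  ψ = [0, 2, 0]  (obs o_4=1)
backtrack: best end state = 0; path = [1, 0, 0, 0, 0]

path = [1, 0, 0, 0, 0]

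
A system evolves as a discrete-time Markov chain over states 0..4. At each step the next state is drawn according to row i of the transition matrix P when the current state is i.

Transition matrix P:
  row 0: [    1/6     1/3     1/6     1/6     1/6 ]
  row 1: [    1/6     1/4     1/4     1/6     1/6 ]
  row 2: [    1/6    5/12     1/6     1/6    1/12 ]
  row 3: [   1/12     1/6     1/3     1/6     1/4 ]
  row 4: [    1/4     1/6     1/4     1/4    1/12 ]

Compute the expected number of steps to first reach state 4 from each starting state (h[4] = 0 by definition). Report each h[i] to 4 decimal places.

h = [6.1623, 6.2021, 6.6792, 5.7283, 0.0000]

First-step conditioning: h[4] = 0; for i ≠ 4, h[i] = 1 + Σ_k P[i][k]·h[k].
  h[0] = 1 + 1/6·h[0] + 1/3·h[1] + 1/6·h[2] + 1/6·h[3]
  h[1] = 1 + 1/6·h[0] + 1/4·h[1] + 1/4·h[2] + 1/6·h[3]
  h[2] = 1 + 1/6·h[0] + 5/12·h[1] + 1/6·h[2] + 1/6·h[3]
  h[3] = 1 + 1/12·h[0] + 1/6·h[1] + 1/3·h[2] + 1/6·h[3]
Solving the 4×4 linear system over states ≠ 4 gives exactly h = [11160/1811, 11232/1811, 12096/1811, 10374/1811, 0] (h[4] = 0 is the target).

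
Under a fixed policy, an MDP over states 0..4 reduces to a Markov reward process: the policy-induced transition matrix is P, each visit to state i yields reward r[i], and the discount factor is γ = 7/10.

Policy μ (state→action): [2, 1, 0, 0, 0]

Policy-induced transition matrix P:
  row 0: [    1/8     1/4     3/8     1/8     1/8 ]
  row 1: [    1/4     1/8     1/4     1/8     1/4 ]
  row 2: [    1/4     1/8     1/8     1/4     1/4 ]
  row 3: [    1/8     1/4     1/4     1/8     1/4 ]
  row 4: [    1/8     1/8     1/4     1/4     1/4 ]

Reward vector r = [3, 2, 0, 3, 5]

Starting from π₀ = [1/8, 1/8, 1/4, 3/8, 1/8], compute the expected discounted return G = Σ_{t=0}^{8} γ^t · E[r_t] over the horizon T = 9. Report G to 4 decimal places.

t=0: π = [0.1250, 0.1250, 0.2500, 0.3750, 0.1250], E[r] = 2.3750, γ^t·E[r] = 2.375000, running G = 2.375000
t=1: π = [0.1719, 0.1875, 0.2344, 0.1719, 0.2344], E[r] = 2.5781, γ^t·E[r] = 1.804688, running G = 4.179688
t=2: π = [0.1777, 0.1680, 0.2422, 0.1836, 0.2285], E[r] = 2.5625, γ^t·E[r] = 1.255625, running G = 5.435313
t=3: π = [0.1763, 0.1702, 0.2419, 0.1838, 0.2278], E[r] = 2.5596, γ^t·E[r] = 0.877933, running G = 6.313245
t=4: π = [0.1765, 0.1700, 0.2418, 0.1837, 0.2280], E[r] = 2.5605, γ^t·E[r] = 0.614787, running G = 6.928032
t=5: π = [0.1765, 0.1700, 0.2418, 0.1837, 0.2279], E[r] = 2.5603, γ^t·E[r] = 0.430313, running G = 7.358346
t=6: π = [0.1765, 0.1700, 0.2418, 0.1837, 0.2279], E[r] = 2.5604, γ^t·E[r] = 0.301225, running G = 7.659571
t=7: π = [0.1765, 0.1700, 0.2418, 0.1837, 0.2279], E[r] = 2.5604, γ^t·E[r] = 0.210856, running G = 7.870427
t=8: π = [0.1765, 0.1700, 0.2418, 0.1837, 0.2279], E[r] = 2.5604, γ^t·E[r] = 0.147600, running G = 8.018027

G = 8.0180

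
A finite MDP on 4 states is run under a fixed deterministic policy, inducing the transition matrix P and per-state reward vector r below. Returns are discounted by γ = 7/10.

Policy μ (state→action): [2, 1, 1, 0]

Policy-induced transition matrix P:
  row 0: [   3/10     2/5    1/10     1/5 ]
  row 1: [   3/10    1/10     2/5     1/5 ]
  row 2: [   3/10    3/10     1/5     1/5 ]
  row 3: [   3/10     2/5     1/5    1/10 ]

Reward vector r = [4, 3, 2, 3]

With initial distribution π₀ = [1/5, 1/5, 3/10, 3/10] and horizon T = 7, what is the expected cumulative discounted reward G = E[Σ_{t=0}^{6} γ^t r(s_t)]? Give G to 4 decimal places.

t=0: π = [0.2000, 0.2000, 0.3000, 0.3000], E[r] = 2.9000, γ^t·E[r] = 2.900000, running G = 2.900000
t=1: π = [0.3000, 0.3100, 0.2200, 0.1700], E[r] = 3.0800, γ^t·E[r] = 2.156000, running G = 5.056000
t=2: π = [0.3000, 0.2850, 0.2320, 0.1830], E[r] = 3.0680, γ^t·E[r] = 1.503320, running G = 6.559320
t=3: π = [0.3000, 0.2913, 0.2270, 0.1817], E[r] = 3.0730, γ^t·E[r] = 1.054039, running G = 7.613359
t=4: π = [0.3000, 0.2899, 0.2283, 0.1818], E[r] = 3.0717, γ^t·E[r] = 0.737525, running G = 8.350884
t=5: π = [0.3000, 0.2902, 0.2280, 0.1818], E[r] = 3.0720, γ^t·E[r] = 0.516314, running G = 8.867198
t=6: π = [0.3000, 0.2901, 0.2280, 0.1818], E[r] = 3.0720, γ^t·E[r] = 0.361413, running G = 9.228611

G = 9.2286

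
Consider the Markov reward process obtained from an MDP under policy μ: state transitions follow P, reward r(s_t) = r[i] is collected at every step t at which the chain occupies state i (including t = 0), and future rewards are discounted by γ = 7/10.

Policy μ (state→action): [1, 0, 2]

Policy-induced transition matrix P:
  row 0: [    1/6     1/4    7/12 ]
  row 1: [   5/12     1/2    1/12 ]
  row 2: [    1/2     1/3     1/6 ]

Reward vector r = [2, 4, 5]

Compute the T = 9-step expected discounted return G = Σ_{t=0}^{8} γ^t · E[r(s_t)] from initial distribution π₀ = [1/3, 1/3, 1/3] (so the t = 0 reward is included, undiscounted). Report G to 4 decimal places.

t=0: π = [0.3333, 0.3333, 0.3333], E[r] = 3.6667, γ^t·E[r] = 3.666667, running G = 3.666667
t=1: π = [0.3611, 0.3611, 0.2778], E[r] = 3.5556, γ^t·E[r] = 2.488889, running G = 6.155556
t=2: π = [0.3495, 0.3634, 0.2870], E[r] = 3.5880, γ^t·E[r] = 1.758102, running G = 7.913657
t=3: π = [0.3532, 0.3648, 0.2820], E[r] = 3.5756, γ^t·E[r] = 1.226437, running G = 9.140094
t=4: π = [0.3519, 0.3647, 0.2834], E[r] = 3.5797, γ^t·E[r] = 0.859486, running G = 9.999580
t=5: π = [0.3523, 0.3648, 0.2829], E[r] = 3.5782, γ^t·E[r] = 0.601396, running G = 10.600976
t=6: π = [0.3522, 0.3648, 0.2831], E[r] = 3.5787, γ^t·E[r] = 0.421036, running G = 11.022012
t=7: π = [0.3522, 0.3648, 0.2830], E[r] = 3.5786, γ^t·E[r] = 0.294711, running G = 11.316723
t=8: π = [0.3522, 0.3648, 0.2830], E[r] = 3.5786, γ^t·E[r] = 0.206301, running G = 11.523024

G = 11.5230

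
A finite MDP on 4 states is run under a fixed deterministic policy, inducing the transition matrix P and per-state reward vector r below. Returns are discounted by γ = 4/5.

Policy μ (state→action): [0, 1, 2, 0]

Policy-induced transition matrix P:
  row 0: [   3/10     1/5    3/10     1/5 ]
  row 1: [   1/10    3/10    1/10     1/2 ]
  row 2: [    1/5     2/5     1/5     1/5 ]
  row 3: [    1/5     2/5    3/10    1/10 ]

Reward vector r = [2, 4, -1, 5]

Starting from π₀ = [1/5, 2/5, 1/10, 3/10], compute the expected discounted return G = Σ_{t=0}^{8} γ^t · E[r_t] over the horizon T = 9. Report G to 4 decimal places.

G = 12.8696

t=0: π = [0.2000, 0.4000, 0.1000, 0.3000], E[r] = 3.4000, γ^t·E[r] = 3.400000, running G = 3.400000
t=1: π = [0.1800, 0.3200, 0.2100, 0.2900], E[r] = 2.8800, γ^t·E[r] = 2.304000, running G = 5.704000
t=2: π = [0.1860, 0.3320, 0.2150, 0.2670], E[r] = 2.8200, γ^t·E[r] = 1.804800, running G = 7.508800
t=3: π = [0.1854, 0.3296, 0.2121, 0.2729], E[r] = 2.8416, γ^t·E[r] = 1.454899, running G = 8.963699
t=4: π = [0.1856, 0.3300, 0.2129, 0.2716], E[r] = 2.8361, γ^t·E[r] = 1.161658, running G = 10.125358
t=5: π = [0.1856, 0.3299, 0.2127, 0.2718], E[r] = 2.8371, γ^t·E[r] = 0.929661, running G = 11.055018
t=6: π = [0.1856, 0.3299, 0.2128, 0.2718], E[r] = 2.8369, γ^t·E[r] = 0.743676, running G = 11.798694
t=7: π = [0.1856, 0.3299, 0.2127, 0.2718], E[r] = 2.8369, γ^t·E[r] = 0.594948, running G = 12.393642
t=8: π = [0.1856, 0.3299, 0.2127, 0.2718], E[r] = 2.8369, γ^t·E[r] = 0.475957, running G = 12.869599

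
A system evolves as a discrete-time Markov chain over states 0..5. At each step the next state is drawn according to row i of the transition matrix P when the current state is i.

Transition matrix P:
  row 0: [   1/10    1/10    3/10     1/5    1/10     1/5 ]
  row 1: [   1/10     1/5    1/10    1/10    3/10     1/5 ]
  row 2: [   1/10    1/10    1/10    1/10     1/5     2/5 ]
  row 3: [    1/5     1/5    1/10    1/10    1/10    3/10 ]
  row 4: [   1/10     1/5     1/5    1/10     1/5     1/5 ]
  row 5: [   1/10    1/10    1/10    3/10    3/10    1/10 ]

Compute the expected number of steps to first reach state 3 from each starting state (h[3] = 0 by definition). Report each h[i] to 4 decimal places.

h = [5.8933, 6.5961, 6.3584, 0.0000, 6.5745, 5.3968]

First-step conditioning: h[3] = 0; for i ≠ 3, h[i] = 1 + Σ_k P[i][k]·h[k].
  h[0] = 1 + 1/10·h[0] + 1/10·h[1] + 3/10·h[2] + 1/10·h[4] + 1/5·h[5]
  h[1] = 1 + 1/10·h[0] + 1/5·h[1] + 1/10·h[2] + 3/10·h[4] + 1/5·h[5]
  h[2] = 1 + 1/10·h[0] + 1/10·h[1] + 1/10·h[2] + 1/5·h[4] + 2/5·h[5]
  h[4] = 1 + 1/10·h[0] + 1/5·h[1] + 1/5·h[2] + 1/5·h[4] + 1/5·h[5]
  h[5] = 1 + 1/10·h[0] + 1/10·h[1] + 1/10·h[2] + 3/10·h[4] + 1/10·h[5]
Solving the 5×5 linear system over states ≠ 3 gives exactly h = [109090/18511, 122100/18511, 1100/173, 0, 121700/18511, 99900/18511] (h[3] = 0 is the target).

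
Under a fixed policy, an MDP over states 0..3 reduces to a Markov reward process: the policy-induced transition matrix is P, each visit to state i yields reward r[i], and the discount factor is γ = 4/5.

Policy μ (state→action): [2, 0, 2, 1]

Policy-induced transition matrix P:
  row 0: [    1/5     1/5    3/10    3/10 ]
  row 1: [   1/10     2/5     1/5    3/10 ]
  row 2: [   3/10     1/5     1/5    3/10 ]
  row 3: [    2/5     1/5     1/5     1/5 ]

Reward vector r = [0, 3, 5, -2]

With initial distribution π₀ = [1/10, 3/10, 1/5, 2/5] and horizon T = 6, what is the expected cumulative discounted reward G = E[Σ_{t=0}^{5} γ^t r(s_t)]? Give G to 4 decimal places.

t=0: π = [0.1000, 0.3000, 0.2000, 0.4000], E[r] = 1.1000, γ^t·E[r] = 1.100000, running G = 1.100000
t=1: π = [0.2700, 0.2600, 0.2100, 0.2600], E[r] = 1.3100, γ^t·E[r] = 1.048000, running G = 2.148000
t=2: π = [0.2470, 0.2520, 0.2270, 0.2740], E[r] = 1.3430, γ^t·E[r] = 0.859520, running G = 3.007520
t=3: π = [0.2523, 0.2504, 0.2247, 0.2726], E[r] = 1.3295, γ^t·E[r] = 0.680704, running G = 3.688224
t=4: π = [0.2520, 0.2501, 0.2252, 0.2727], E[r] = 1.3309, γ^t·E[r] = 0.545141, running G = 4.233365
t=5: π = [0.2521, 0.2500, 0.2252, 0.2727], E[r] = 1.3306, γ^t·E[r] = 0.436002, running G = 4.669366

G = 4.6694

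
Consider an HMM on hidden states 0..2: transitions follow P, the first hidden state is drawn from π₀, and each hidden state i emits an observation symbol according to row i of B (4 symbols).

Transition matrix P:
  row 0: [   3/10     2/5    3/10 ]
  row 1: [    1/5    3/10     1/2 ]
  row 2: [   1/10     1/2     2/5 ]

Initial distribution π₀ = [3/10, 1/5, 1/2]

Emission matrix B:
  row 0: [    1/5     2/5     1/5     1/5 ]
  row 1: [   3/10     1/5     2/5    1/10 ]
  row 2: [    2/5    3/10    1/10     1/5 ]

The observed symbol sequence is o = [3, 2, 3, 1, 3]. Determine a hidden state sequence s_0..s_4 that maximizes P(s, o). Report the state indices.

path = [2, 1, 2, 1, 2]

t=0: δ = [6.000e-02, 2.000e-02, 1.000e-01]  (obs o_0=3)
t=1: δ = [3.600e-03, 2.000e-02, 4.000e-03]  ψ = [0, 2, 2]  (obs o_1=2)
t=2: δ = [8.000e-04, 6.000e-04, 2.000e-03]  ψ = [1, 1, 1]  (obs o_2=3)
t=3: δ = [9.600e-05, 2.000e-04, 2.400e-04]  ψ = [0, 2, 2]  (obs o_3=1)
t=4: δ = [8.000e-06, 1.200e-05, 2.000e-05]  ψ = [1, 2, 1]  (obs o_4=3)
backtrack: best end state = 2; path = [2, 1, 2, 1, 2]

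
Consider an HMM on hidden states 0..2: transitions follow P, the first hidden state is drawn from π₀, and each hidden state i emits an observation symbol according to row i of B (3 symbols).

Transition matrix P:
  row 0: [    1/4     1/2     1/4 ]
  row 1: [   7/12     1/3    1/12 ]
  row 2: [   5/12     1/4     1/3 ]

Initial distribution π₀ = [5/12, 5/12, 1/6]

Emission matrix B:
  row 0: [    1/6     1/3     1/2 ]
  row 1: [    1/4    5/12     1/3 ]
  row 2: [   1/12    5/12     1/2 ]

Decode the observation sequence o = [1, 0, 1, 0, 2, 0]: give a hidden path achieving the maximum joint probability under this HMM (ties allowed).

path = [0, 1, 0, 1, 0, 1]

t=0: δ = [1.389e-01, 1.736e-01, 6.944e-02]  (obs o_0=1)
t=1: δ = [1.688e-02, 1.736e-02, 2.894e-03]  ψ = [1, 0, 0]  (obs o_1=0)
t=2: δ = [3.376e-03, 3.516e-03, 1.758e-03]  ψ = [1, 0, 0]  (obs o_2=1)
t=3: δ = [3.419e-04, 4.220e-04, 7.033e-05]  ψ = [1, 0, 0]  (obs o_3=0)
t=4: δ = [1.231e-04, 5.698e-05, 4.273e-05]  ψ = [1, 0, 0]  (obs o_4=2)
t=5: δ = [5.540e-06, 1.538e-05, 2.564e-06]  ψ = [1, 0, 0]  (obs o_5=0)
backtrack: best end state = 1; path = [0, 1, 0, 1, 0, 1]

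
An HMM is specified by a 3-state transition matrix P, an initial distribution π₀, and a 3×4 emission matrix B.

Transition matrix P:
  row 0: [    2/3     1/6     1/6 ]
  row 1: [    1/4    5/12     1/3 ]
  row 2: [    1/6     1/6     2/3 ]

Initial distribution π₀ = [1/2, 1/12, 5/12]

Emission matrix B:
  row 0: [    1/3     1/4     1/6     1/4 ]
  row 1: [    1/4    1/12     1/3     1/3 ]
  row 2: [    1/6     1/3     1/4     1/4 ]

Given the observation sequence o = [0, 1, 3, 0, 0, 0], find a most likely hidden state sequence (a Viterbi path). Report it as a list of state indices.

t=0: δ = [1.667e-01, 2.083e-02, 6.944e-02]  (obs o_0=0)
t=1: δ = [2.778e-02, 2.315e-03, 1.543e-02]  ψ = [0, 0, 2]  (obs o_1=1)
t=2: δ = [4.630e-03, 1.543e-03, 2.572e-03]  ψ = [0, 0, 2]  (obs o_2=3)
t=3: δ = [1.029e-03, 1.929e-04, 2.858e-04]  ψ = [0, 0, 2]  (obs o_3=0)
t=4: δ = [2.286e-04, 4.287e-05, 3.175e-05]  ψ = [0, 0, 2]  (obs o_4=0)
t=5: δ = [5.081e-05, 9.526e-06, 6.351e-06]  ψ = [0, 0, 0]  (obs o_5=0)
backtrack: best end state = 0; path = [0, 0, 0, 0, 0, 0]

path = [0, 0, 0, 0, 0, 0]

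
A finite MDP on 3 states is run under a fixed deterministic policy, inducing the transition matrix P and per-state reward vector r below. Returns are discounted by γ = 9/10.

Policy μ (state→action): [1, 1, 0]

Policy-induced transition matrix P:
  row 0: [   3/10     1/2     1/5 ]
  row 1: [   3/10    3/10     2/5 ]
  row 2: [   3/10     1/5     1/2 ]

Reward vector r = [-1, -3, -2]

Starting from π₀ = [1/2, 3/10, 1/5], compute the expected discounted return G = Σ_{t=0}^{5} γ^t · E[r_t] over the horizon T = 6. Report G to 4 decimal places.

t=0: π = [0.5000, 0.3000, 0.2000], E[r] = -1.8000, γ^t·E[r] = -1.800000, running G = -1.800000
t=1: π = [0.3000, 0.3800, 0.3200], E[r] = -2.0800, γ^t·E[r] = -1.872000, running G = -3.672000
t=2: π = [0.3000, 0.3280, 0.3720], E[r] = -2.0280, γ^t·E[r] = -1.642680, running G = -5.314680
t=3: π = [0.3000, 0.3228, 0.3772], E[r] = -2.0228, γ^t·E[r] = -1.474621, running G = -6.789301
t=4: π = [0.3000, 0.3223, 0.3777], E[r] = -2.0223, γ^t·E[r] = -1.326818, running G = -8.116119
t=5: π = [0.3000, 0.3222, 0.3778], E[r] = -2.0222, γ^t·E[r] = -1.194105, running G = -9.310225

G = -9.3102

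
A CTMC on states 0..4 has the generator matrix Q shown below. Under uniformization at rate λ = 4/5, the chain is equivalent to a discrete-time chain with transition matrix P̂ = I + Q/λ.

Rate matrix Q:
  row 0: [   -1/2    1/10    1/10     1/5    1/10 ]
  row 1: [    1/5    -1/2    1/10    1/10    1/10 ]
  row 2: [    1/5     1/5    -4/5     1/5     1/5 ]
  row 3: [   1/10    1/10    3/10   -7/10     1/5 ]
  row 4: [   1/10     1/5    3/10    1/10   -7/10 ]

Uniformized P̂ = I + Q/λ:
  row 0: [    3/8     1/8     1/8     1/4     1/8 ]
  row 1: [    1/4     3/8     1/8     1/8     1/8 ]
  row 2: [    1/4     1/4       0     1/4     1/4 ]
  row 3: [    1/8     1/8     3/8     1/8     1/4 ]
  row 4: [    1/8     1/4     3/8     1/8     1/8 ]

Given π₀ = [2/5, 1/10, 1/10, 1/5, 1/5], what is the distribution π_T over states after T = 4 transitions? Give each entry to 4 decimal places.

π = [0.2357, 0.2265, 0.1884, 0.1783, 0.1711]

t=0: π = [0.4000, 0.1000, 0.1000, 0.2000, 0.2000]
t=1: π = [0.2500, 0.1875, 0.2125, 0.1875, 0.1625]
t=2: π = [0.2375, 0.2188, 0.1859, 0.1828, 0.1750]
t=3: π = [0.2350, 0.2248, 0.1912, 0.1779, 0.1711]
t=4: π = [0.2357, 0.2265, 0.1884, 0.1783, 0.1711]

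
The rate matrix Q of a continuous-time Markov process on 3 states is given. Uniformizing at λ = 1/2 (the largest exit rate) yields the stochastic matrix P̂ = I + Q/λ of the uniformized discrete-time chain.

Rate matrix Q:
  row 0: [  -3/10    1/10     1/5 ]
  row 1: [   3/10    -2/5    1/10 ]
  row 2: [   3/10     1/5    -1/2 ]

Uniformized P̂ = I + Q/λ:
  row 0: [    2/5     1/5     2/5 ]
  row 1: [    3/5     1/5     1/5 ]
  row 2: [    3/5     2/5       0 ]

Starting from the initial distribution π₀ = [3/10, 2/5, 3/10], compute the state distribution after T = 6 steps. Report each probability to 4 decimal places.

π = [0.5000, 0.2499, 0.2501]

t=0: π = [0.3000, 0.4000, 0.3000]
t=1: π = [0.5400, 0.2600, 0.2000]
t=2: π = [0.4920, 0.2400, 0.2680]
t=3: π = [0.5016, 0.2536, 0.2448]
t=4: π = [0.4997, 0.2490, 0.2514]
t=5: π = [0.5001, 0.2503, 0.2497]
t=6: π = [0.5000, 0.2499, 0.2501]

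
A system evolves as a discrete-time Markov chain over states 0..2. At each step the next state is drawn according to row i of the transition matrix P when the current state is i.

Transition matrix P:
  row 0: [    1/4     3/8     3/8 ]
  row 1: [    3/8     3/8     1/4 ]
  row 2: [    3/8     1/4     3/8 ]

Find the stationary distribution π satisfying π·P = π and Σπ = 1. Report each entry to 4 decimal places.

π = [0.3333, 0.3333, 0.3333]

Balance equations π_j = Σ_i π_i·P[i][j]:
  π_0 = 1/4·π_0 + 3/8·π_1 + 3/8·π_2
  π_1 = 3/8·π_0 + 3/8·π_1 + 1/4·π_2
  normalize: π_0 + π_1 + π_2 = 1
Solving the linear system gives exactly π = [1/3, 1/3, 1/3].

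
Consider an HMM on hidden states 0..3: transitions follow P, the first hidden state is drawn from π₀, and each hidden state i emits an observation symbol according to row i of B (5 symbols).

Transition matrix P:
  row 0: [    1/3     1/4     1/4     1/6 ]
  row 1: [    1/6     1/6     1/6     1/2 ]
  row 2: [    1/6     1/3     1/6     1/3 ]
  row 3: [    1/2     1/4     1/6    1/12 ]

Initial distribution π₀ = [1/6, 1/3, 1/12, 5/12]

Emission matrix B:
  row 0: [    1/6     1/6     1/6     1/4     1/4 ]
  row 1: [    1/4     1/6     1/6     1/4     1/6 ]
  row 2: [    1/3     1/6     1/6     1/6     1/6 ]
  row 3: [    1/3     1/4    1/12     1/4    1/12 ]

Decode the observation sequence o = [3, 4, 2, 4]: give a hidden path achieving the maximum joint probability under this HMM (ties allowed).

t=0: δ = [4.167e-02, 8.333e-02, 1.389e-02, 1.042e-01]  (obs o_0=3)
t=1: δ = [1.302e-02, 4.340e-03, 2.894e-03, 3.472e-03]  ψ = [3, 3, 3, 1]  (obs o_1=4)
t=2: δ = [7.234e-04, 5.425e-04, 5.425e-04, 1.808e-04]  ψ = [0, 0, 0, 0]  (obs o_2=2)
t=3: δ = [6.028e-05, 3.014e-05, 3.014e-05, 2.261e-05]  ψ = [0, 0, 0, 1]  (obs o_3=4)
backtrack: best end state = 0; path = [3, 0, 0, 0]

path = [3, 0, 0, 0]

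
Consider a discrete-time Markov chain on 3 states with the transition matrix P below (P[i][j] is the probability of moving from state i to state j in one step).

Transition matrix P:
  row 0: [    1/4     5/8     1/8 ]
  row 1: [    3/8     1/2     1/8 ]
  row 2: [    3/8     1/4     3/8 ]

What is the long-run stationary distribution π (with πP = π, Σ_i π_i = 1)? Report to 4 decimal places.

Balance equations π_j = Σ_i π_i·P[i][j]:
  π_0 = 1/4·π_0 + 3/8·π_1 + 3/8·π_2
  π_1 = 5/8·π_0 + 1/2·π_1 + 1/4·π_2
  normalize: π_0 + π_1 + π_2 = 1
Solving the linear system gives exactly π = [1/3, 1/2, 1/6].

π = [0.3333, 0.5000, 0.1667]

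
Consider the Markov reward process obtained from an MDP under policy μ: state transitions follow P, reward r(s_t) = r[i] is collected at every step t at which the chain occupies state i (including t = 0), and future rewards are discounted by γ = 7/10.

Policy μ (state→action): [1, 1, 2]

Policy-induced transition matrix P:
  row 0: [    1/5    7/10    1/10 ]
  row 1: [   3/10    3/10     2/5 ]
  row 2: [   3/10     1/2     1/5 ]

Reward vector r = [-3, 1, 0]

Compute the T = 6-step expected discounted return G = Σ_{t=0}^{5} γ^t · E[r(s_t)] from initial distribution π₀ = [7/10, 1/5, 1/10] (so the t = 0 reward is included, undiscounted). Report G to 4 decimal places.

t=0: π = [0.7000, 0.2000, 0.1000], E[r] = -1.9000, γ^t·E[r] = -1.900000, running G = -1.900000
t=1: π = [0.2300, 0.6000, 0.1700], E[r] = -0.0900, γ^t·E[r] = -0.063000, running G = -1.963000
t=2: π = [0.2770, 0.4260, 0.2970], E[r] = -0.4050, γ^t·E[r] = -0.198450, running G = -2.161450
t=3: π = [0.2723, 0.4702, 0.2575], E[r] = -0.3467, γ^t·E[r] = -0.118918, running G = -2.280368
t=4: π = [0.2728, 0.4604, 0.2668], E[r] = -0.3579, γ^t·E[r] = -0.085929, running G = -2.366297
t=5: π = [0.2727, 0.4625, 0.2648], E[r] = -0.3557, γ^t·E[r] = -0.059782, running G = -2.426080

G = -2.4261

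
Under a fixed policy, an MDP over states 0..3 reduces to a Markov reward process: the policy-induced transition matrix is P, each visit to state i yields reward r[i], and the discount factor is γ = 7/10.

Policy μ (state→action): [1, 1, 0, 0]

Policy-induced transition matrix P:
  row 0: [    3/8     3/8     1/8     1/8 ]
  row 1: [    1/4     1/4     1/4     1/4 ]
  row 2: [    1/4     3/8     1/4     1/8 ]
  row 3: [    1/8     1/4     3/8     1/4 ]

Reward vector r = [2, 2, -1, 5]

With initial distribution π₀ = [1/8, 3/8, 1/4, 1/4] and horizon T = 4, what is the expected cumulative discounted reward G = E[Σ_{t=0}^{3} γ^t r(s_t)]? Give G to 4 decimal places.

G = 4.7928

t=0: π = [0.1250, 0.3750, 0.2500, 0.2500], E[r] = 2.0000, γ^t·E[r] = 2.000000, running G = 2.000000
t=1: π = [0.2344, 0.2969, 0.2656, 0.2031], E[r] = 1.8125, γ^t·E[r] = 1.268750, running G = 3.268750
t=2: π = [0.2539, 0.3125, 0.2461, 0.1875], E[r] = 1.8242, γ^t·E[r] = 0.893867, running G = 4.162617
t=3: π = [0.2583, 0.3125, 0.2417, 0.1875], E[r] = 1.8374, γ^t·E[r] = 0.630229, running G = 4.792846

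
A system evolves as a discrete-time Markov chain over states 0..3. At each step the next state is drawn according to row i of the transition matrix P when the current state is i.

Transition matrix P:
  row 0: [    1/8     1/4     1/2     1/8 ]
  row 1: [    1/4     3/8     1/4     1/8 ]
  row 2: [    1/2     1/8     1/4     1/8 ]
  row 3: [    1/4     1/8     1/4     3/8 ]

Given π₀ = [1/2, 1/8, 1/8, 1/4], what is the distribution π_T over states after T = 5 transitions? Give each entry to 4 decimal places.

t=0: π = [0.5000, 0.1250, 0.1250, 0.2500]
t=1: π = [0.2188, 0.2188, 0.3750, 0.1875]
t=2: π = [0.3164, 0.2070, 0.3047, 0.1719]
t=3: π = [0.2866, 0.2163, 0.3291, 0.1680]
t=4: π = [0.2964, 0.2149, 0.3217, 0.1670]
t=5: π = [0.2934, 0.2158, 0.3241, 0.1667]

π = [0.2934, 0.2158, 0.3241, 0.1667]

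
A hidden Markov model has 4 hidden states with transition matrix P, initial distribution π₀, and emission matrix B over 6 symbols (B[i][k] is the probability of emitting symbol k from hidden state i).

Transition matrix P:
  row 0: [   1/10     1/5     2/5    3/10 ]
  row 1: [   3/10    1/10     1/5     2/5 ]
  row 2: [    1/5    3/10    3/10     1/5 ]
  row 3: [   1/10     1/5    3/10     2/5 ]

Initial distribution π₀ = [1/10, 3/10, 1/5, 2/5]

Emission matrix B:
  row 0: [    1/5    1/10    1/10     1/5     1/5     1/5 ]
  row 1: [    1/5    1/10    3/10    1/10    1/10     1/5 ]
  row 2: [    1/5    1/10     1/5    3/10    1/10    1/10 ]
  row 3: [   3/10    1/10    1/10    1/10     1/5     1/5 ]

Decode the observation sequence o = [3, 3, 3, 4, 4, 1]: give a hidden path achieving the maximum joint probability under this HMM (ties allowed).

t=0: δ = [2.000e-02, 3.000e-02, 6.000e-02, 4.000e-02]  (obs o_0=3)
t=1: δ = [2.400e-03, 1.800e-03, 5.400e-03, 1.600e-03]  ψ = [2, 2, 2, 3]  (obs o_1=3)
t=2: δ = [2.160e-04, 1.620e-04, 4.860e-04, 1.080e-04]  ψ = [2, 2, 2, 2]  (obs o_2=3)
t=3: δ = [1.944e-05, 1.458e-05, 1.458e-05, 1.944e-05]  ψ = [2, 2, 2, 2]  (obs o_3=4)
t=4: δ = [8.748e-07, 4.374e-07, 7.776e-07, 1.555e-06]  ψ = [1, 2, 0, 3]  (obs o_4=4)
t=5: δ = [1.555e-08, 3.110e-08, 4.666e-08, 6.221e-08]  ψ = [2, 3, 3, 3]  (obs o_5=1)
backtrack: best end state = 3; path = [2, 2, 2, 3, 3, 3]

path = [2, 2, 2, 3, 3, 3]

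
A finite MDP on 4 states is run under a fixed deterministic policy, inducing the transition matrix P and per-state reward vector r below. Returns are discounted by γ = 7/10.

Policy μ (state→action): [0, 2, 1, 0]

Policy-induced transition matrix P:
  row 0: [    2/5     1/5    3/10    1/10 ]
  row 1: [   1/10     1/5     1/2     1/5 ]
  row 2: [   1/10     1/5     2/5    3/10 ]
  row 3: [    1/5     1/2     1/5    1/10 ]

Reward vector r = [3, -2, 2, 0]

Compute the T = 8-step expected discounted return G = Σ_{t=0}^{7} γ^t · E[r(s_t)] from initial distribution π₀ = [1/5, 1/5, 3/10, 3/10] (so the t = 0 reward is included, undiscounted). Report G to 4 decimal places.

G = 2.3414

t=0: π = [0.2000, 0.2000, 0.3000, 0.3000], E[r] = 0.8000, γ^t·E[r] = 0.800000, running G = 0.800000
t=1: π = [0.1900, 0.2900, 0.3400, 0.1800], E[r] = 0.6700, γ^t·E[r] = 0.469000, running G = 1.269000
t=2: π = [0.1750, 0.2540, 0.3740, 0.1970], E[r] = 0.7650, γ^t·E[r] = 0.374850, running G = 1.643850
t=3: π = [0.1722, 0.2591, 0.3685, 0.2002], E[r] = 0.7354, γ^t·E[r] = 0.252242, running G = 1.896092
t=4: π = [0.1717, 0.2601, 0.3687, 0.1996], E[r] = 0.7322, γ^t·E[r] = 0.175806, running G = 2.071898
t=5: π = [0.1715, 0.2599, 0.3689, 0.1997], E[r] = 0.7325, γ^t·E[r] = 0.123105, running G = 2.195003
t=6: π = [0.1714, 0.2599, 0.3689, 0.1998], E[r] = 0.7322, γ^t·E[r] = 0.086141, running G = 2.281144
t=7: π = [0.1714, 0.2599, 0.3689, 0.1998], E[r] = 0.7321, γ^t·E[r] = 0.060294, running G = 2.341438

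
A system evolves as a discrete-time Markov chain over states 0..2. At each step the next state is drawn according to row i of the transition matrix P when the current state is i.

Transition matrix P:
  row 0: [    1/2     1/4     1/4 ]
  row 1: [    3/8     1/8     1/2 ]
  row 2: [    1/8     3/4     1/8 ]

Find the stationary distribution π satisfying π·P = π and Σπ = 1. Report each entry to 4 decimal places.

π = [0.3425, 0.3562, 0.3014]

Balance equations π_j = Σ_i π_i·P[i][j]:
  π_0 = 1/2·π_0 + 3/8·π_1 + 1/8·π_2
  π_1 = 1/4·π_0 + 1/8·π_1 + 3/4·π_2
  normalize: π_0 + π_1 + π_2 = 1
Solving the linear system gives exactly π = [25/73, 26/73, 22/73].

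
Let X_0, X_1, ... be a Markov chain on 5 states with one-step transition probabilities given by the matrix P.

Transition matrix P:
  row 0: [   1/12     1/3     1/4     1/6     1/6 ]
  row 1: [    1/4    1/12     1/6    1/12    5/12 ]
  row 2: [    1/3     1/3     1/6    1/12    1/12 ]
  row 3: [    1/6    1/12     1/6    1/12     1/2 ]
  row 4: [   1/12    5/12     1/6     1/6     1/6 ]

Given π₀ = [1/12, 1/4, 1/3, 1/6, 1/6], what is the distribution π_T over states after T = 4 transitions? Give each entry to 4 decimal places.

t=0: π = [0.0833, 0.2500, 0.3333, 0.1667, 0.1667]
t=1: π = [0.2222, 0.2431, 0.1736, 0.1042, 0.2569]
t=2: π = [0.1759, 0.2679, 0.1852, 0.1233, 0.2477]
t=3: π = [0.1846, 0.2562, 0.1813, 0.1186, 0.2593]
t=4: π = [0.1812, 0.2612, 0.1820, 0.1203, 0.2551]

π = [0.1812, 0.2612, 0.1820, 0.1203, 0.2551]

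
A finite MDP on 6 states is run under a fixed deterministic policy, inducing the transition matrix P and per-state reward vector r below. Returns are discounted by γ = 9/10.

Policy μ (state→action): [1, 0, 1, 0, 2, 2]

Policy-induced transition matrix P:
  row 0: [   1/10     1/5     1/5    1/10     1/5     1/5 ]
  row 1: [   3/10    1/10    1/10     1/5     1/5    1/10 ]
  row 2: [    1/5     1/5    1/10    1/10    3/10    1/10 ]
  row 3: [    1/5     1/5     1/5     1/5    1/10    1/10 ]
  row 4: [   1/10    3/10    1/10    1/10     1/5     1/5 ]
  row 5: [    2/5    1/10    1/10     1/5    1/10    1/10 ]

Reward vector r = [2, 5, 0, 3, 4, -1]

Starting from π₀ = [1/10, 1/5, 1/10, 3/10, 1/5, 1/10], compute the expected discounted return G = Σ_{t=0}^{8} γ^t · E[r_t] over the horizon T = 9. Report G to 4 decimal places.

t=0: π = [0.1000, 0.2000, 0.1000, 0.3000, 0.2000, 0.1000], E[r] = 2.8000, γ^t·E[r] = 2.800000, running G = 2.800000
t=1: π = [0.2100, 0.1900, 0.1400, 0.1600, 0.1700, 0.1300], E[r] = 2.4000, γ^t·E[r] = 2.160000, running G = 4.960000
t=2: π = [0.2070, 0.1850, 0.1370, 0.1480, 0.1850, 0.1380], E[r] = 2.3850, γ^t·E[r] = 1.931850, running G = 6.891850
t=3: π = [0.2069, 0.1862, 0.1355, 0.1471, 0.1851, 0.1392], E[r] = 2.3873, γ^t·E[r] = 1.740342, running G = 8.632192
t=4: π = [0.2073, 0.1860, 0.1354, 0.1473, 0.1849, 0.1392], E[r] = 2.3866, γ^t·E[r] = 1.565848, running G = 10.198040
t=5: π = [0.2072, 0.1860, 0.1355, 0.1472, 0.1849, 0.1392], E[r] = 2.3864, γ^t·E[r] = 1.409146, running G = 11.607186
t=6: π = [0.2072, 0.1860, 0.1354, 0.1472, 0.1849, 0.1392], E[r] = 2.3864, γ^t·E[r] = 1.268245, running G = 12.875430
t=7: π = [0.2072, 0.1860, 0.1354, 0.1472, 0.1849, 0.1392], E[r] = 2.3864, γ^t·E[r] = 1.141419, running G = 14.016849
t=8: π = [0.2072, 0.1860, 0.1354, 0.1472, 0.1849, 0.1392], E[r] = 2.3864, γ^t·E[r] = 1.027277, running G = 15.044126

G = 15.0441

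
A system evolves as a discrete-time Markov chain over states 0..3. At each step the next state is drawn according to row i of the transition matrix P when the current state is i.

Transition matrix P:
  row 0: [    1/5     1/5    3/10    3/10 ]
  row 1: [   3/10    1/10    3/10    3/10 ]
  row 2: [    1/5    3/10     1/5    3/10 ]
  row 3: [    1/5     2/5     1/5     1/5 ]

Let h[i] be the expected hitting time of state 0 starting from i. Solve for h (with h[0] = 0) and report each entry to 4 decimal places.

h = [0.0000, 4.0333, 4.4000, 4.3667]

First-step conditioning: h[0] = 0; for i ≠ 0, h[i] = 1 + Σ_k P[i][k]·h[k].
  h[1] = 1 + 1/10·h[1] + 3/10·h[2] + 3/10·h[3]
  h[2] = 1 + 3/10·h[1] + 1/5·h[2] + 3/10·h[3]
  h[3] = 1 + 2/5·h[1] + 1/5·h[2] + 1/5·h[3]
Solving the 3×3 linear system over states ≠ 0 gives exactly h = [0, 121/30, 22/5, 131/30] (h[0] = 0 is the target).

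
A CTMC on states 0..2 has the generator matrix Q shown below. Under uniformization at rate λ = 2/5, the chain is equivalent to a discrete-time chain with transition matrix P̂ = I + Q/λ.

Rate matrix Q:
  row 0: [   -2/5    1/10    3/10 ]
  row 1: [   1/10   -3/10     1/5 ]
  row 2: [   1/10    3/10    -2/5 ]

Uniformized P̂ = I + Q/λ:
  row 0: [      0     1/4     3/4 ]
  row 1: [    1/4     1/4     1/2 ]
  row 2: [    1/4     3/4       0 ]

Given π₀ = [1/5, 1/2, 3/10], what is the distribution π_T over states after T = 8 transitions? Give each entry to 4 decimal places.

π = [0.2000, 0.4336, 0.3664]

t=0: π = [0.2000, 0.5000, 0.3000]
t=1: π = [0.2000, 0.4000, 0.4000]
t=2: π = [0.2000, 0.4500, 0.3500]
t=3: π = [0.2000, 0.4250, 0.3750]
t=4: π = [0.2000, 0.4375, 0.3625]
t=5: π = [0.2000, 0.4313, 0.3688]
t=6: π = [0.2000, 0.4344, 0.3656]
t=7: π = [0.2000, 0.4328, 0.3672]
t=8: π = [0.2000, 0.4336, 0.3664]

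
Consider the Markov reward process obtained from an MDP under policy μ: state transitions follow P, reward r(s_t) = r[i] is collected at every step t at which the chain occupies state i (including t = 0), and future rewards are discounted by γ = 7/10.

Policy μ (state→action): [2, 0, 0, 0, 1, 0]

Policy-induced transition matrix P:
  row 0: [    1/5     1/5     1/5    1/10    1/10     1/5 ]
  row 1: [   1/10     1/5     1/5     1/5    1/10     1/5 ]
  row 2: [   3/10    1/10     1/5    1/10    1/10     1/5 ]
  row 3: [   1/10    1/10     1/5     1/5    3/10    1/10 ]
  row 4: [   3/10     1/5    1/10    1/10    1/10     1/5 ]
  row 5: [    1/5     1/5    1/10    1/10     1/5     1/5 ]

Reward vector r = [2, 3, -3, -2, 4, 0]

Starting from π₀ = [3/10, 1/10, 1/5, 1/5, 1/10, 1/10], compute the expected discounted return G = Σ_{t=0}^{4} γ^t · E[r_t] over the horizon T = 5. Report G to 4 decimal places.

G = 1.5612

t=0: π = [0.3000, 0.1000, 0.2000, 0.2000, 0.1000, 0.1000], E[r] = 0.3000, γ^t·E[r] = 0.300000, running G = 0.300000
t=1: π = [0.2000, 0.1600, 0.1800, 0.1300, 0.1500, 0.1800], E[r] = 0.6800, γ^t·E[r] = 0.476000, running G = 0.776000
t=2: π = [0.2040, 0.1690, 0.1670, 0.1290, 0.1440, 0.1870], E[r] = 0.7320, γ^t·E[r] = 0.358680, running G = 1.134680
t=3: π = [0.2013, 0.1704, 0.1669, 0.1298, 0.1445, 0.1871], E[r] = 0.7315, γ^t·E[r] = 0.250905, running G = 1.385585
t=4: π = [0.2011, 0.1703, 0.1668, 0.1300, 0.1447, 0.1870], E[r] = 0.7314, γ^t·E[r] = 0.175597, running G = 1.561182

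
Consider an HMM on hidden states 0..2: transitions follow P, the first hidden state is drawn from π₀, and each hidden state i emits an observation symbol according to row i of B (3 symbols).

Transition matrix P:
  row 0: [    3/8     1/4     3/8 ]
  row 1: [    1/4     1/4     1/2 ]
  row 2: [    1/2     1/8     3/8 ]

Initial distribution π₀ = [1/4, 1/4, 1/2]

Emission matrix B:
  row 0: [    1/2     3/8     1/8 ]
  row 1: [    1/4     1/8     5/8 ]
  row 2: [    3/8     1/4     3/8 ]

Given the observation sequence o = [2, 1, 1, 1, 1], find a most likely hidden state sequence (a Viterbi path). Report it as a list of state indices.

path = [2, 0, 0, 0, 0]

t=0: δ = [3.125e-02, 1.562e-01, 1.875e-01]  (obs o_0=2)
t=1: δ = [3.516e-02, 4.883e-03, 1.953e-02]  ψ = [2, 1, 1]  (obs o_1=1)
t=2: δ = [4.944e-03, 1.099e-03, 3.296e-03]  ψ = [0, 0, 0]  (obs o_2=1)
t=3: δ = [6.952e-04, 1.545e-04, 4.635e-04]  ψ = [0, 0, 0]  (obs o_3=1)
t=4: δ = [9.777e-05, 2.173e-05, 6.518e-05]  ψ = [0, 0, 0]  (obs o_4=1)
backtrack: best end state = 0; path = [2, 0, 0, 0, 0]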